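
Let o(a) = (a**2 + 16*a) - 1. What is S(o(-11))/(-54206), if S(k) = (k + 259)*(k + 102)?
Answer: -4669/27103 ≈ -0.17227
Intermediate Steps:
o(a) = -1 + a**2 + 16*a
S(k) = (102 + k)*(259 + k) (S(k) = (259 + k)*(102 + k) = (102 + k)*(259 + k))
S(o(-11))/(-54206) = (26418 + (-1 + (-11)**2 + 16*(-11))**2 + 361*(-1 + (-11)**2 + 16*(-11)))/(-54206) = (26418 + (-1 + 121 - 176)**2 + 361*(-1 + 121 - 176))*(-1/54206) = (26418 + (-56)**2 + 361*(-56))*(-1/54206) = (26418 + 3136 - 20216)*(-1/54206) = 9338*(-1/54206) = -4669/27103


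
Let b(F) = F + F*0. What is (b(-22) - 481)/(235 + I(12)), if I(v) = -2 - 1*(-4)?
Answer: -503/237 ≈ -2.1224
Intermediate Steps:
I(v) = 2 (I(v) = -2 + 4 = 2)
b(F) = F (b(F) = F + 0 = F)
(b(-22) - 481)/(235 + I(12)) = (-22 - 481)/(235 + 2) = -503/237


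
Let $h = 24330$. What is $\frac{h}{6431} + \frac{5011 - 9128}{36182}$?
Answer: $\frac{853831633}{232686442} \approx 3.6695$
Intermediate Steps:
$\frac{h}{6431} + \frac{5011 - 9128}{36182} = \frac{24330}{6431} + \frac{5011 - 9128}{36182} = 24330 \cdot \frac{1}{6431} - \frac{4117}{36182} = \frac{24330}{6431} - \frac{4117}{36182} = \frac{853831633}{232686442}$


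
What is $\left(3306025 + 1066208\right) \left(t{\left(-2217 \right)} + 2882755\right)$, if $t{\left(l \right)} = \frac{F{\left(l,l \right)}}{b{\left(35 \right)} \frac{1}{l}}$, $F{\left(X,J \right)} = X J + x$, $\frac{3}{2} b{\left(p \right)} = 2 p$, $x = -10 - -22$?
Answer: $- \frac{141165198407966883}{140} \approx -1.0083 \cdot 10^{15}$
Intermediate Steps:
$x = 12$ ($x = -10 + 22 = 12$)
$b{\left(p \right)} = \frac{4 p}{3}$ ($b{\left(p \right)} = \frac{2 \cdot 2 p}{3} = \frac{4 p}{3}$)
$F{\left(X,J \right)} = 12 + J X$ ($F{\left(X,J \right)} = X J + 12 = J X + 12 = 12 + J X$)
$t{\left(l \right)} = \frac{3 l \left(12 + l^{2}\right)}{140}$ ($t{\left(l \right)} = \frac{12 + l l}{\frac{4}{3} \cdot 35 \frac{1}{l}} = \frac{12 + l^{2}}{\frac{140}{3} \frac{1}{l}} = \left(12 + l^{2}\right) \frac{3 l}{140} = \frac{3 l \left(12 + l^{2}\right)}{140}$)
$\left(3306025 + 1066208\right) \left(t{\left(-2217 \right)} + 2882755\right) = \left(3306025 + 1066208\right) \left(\frac{3}{140} \left(-2217\right) \left(12 + \left(-2217\right)^{2}\right) + 2882755\right) = 4372233 \left(\frac{3}{140} \left(-2217\right) \left(12 + 4915089\right) + 2882755\right) = 4372233 \left(\frac{3}{140} \left(-2217\right) 4915101 + 2882755\right) = 4372233 \left(- \frac{32690336751}{140} + 2882755\right) = 4372233 \left(- \frac{32286751051}{140}\right) = - \frac{141165198407966883}{140}$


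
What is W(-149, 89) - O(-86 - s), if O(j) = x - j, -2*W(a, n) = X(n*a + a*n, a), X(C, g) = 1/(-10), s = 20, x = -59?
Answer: -939/20 ≈ -46.950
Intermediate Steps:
X(C, g) = -⅒
W(a, n) = 1/20 (W(a, n) = -½*(-⅒) = 1/20)
O(j) = -59 - j
W(-149, 89) - O(-86 - s) = 1/20 - (-59 - (-86 - 1*20)) = 1/20 - (-59 - (-86 - 20)) = 1/20 - (-59 - 1*(-106)) = 1/20 - (-59 + 106) = 1/20 - 1*47 = 1/20 - 47 = -939/20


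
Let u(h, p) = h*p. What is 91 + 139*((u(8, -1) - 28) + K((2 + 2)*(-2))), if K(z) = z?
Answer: -6025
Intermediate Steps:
91 + 139*((u(8, -1) - 28) + K((2 + 2)*(-2))) = 91 + 139*((8*(-1) - 28) + (2 + 2)*(-2)) = 91 + 139*((-8 - 28) + 4*(-2)) = 91 + 139*(-36 - 8) = 91 + 139*(-44) = 91 - 6116 = -6025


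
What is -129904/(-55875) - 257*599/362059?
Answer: 38431347211/20230046625 ≈ 1.8997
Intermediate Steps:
-129904/(-55875) - 257*599/362059 = -129904*(-1/55875) - 153943*1/362059 = 129904/55875 - 153943/362059 = 38431347211/20230046625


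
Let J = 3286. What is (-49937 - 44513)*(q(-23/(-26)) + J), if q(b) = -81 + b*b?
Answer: -102341722525/338 ≈ -3.0279e+8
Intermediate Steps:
q(b) = -81 + b**2
(-49937 - 44513)*(q(-23/(-26)) + J) = (-49937 - 44513)*((-81 + (-23/(-26))**2) + 3286) = -94450*((-81 + (-23*(-1/26))**2) + 3286) = -94450*((-81 + (23/26)**2) + 3286) = -94450*((-81 + 529/676) + 3286) = -94450*(-54227/676 + 3286) = -94450*2167109/676 = -102341722525/338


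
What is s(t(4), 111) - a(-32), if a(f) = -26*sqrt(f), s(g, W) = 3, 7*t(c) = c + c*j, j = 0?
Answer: 3 + 104*I*sqrt(2) ≈ 3.0 + 147.08*I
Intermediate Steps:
t(c) = c/7 (t(c) = (c + c*0)/7 = (c + 0)/7 = c/7)
s(t(4), 111) - a(-32) = 3 - (-26)*sqrt(-32) = 3 - (-26)*4*I*sqrt(2) = 3 - (-104)*I*sqrt(2) = 3 + 104*I*sqrt(2)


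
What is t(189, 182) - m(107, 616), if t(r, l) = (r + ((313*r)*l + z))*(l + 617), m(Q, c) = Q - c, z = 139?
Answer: 8602755207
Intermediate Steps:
t(r, l) = (617 + l)*(139 + r + 313*l*r) (t(r, l) = (r + ((313*r)*l + 139))*(l + 617) = (r + (313*l*r + 139))*(617 + l) = (r + (139 + 313*l*r))*(617 + l) = (139 + r + 313*l*r)*(617 + l) = (617 + l)*(139 + r + 313*l*r))
t(189, 182) - m(107, 616) = (85763 + 139*182 + 617*189 + 313*189*182**2 + 193122*182*189) - (107 - 1*616) = (85763 + 25298 + 116613 + 313*189*33124 + 6643010556) - (107 - 616) = (85763 + 25298 + 116613 + 1959516468 + 6643010556) - 1*(-509) = 8602754698 + 509 = 8602755207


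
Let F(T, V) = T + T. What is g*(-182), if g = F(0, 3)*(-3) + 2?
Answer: -364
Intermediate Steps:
F(T, V) = 2*T
g = 2 (g = (2*0)*(-3) + 2 = 0*(-3) + 2 = 0 + 2 = 2)
g*(-182) = 2*(-182) = -364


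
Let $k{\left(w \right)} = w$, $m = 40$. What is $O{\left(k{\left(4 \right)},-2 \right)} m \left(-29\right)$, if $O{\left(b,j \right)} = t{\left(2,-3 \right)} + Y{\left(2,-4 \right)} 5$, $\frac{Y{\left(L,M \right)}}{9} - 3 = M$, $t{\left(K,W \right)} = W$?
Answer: $55680$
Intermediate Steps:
$Y{\left(L,M \right)} = 27 + 9 M$
$O{\left(b,j \right)} = -48$ ($O{\left(b,j \right)} = -3 + \left(27 + 9 \left(-4\right)\right) 5 = -3 + \left(27 - 36\right) 5 = -3 - 45 = -48$)
$O{\left(k{\left(4 \right)},-2 \right)} m \left(-29\right) = \left(-48\right) 40 \left(-29\right) = \left(-1920\right) \left(-29\right) = 55680$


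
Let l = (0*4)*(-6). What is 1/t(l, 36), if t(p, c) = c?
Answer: 1/36 ≈ 0.027778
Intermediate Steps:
l = 0 (l = 0*(-6) = 0)
1/t(l, 36) = 1/36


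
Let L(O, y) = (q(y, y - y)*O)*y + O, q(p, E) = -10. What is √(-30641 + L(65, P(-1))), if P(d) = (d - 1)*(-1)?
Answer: 2*I*√7969 ≈ 178.54*I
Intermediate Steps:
P(d) = 1 - d (P(d) = (-1 + d)*(-1) = 1 - d)
L(O, y) = O - 10*O*y (L(O, y) = (-10*O)*y + O = -10*O*y + O = O - 10*O*y)
√(-30641 + L(65, P(-1))) = √(-30641 + 65*(1 - 10*(1 - 1*(-1)))) = √(-30641 + 65*(1 - 10*(1 + 1))) = √(-30641 + 65*(1 - 10*2)) = √(-30641 + 65*(1 - 20)) = √(-30641 + 65*(-19)) = √(-30641 - 1235) = √(-31876) = 2*I*√7969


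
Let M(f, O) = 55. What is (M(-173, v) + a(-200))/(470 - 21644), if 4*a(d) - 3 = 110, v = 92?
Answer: -111/28232 ≈ -0.0039317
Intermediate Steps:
a(d) = 113/4 (a(d) = ¾ + (¼)*110 = ¾ + 55/2 = 113/4)
(M(-173, v) + a(-200))/(470 - 21644) = (55 + 113/4)/(470 - 21644) = (333/4)/(-21174) = (333/4)*(-1/21174) = -111/28232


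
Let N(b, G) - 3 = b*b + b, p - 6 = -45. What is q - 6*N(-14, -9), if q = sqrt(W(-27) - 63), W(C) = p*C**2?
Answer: -1110 + 3*I*sqrt(3166) ≈ -1110.0 + 168.8*I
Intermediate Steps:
p = -39 (p = 6 - 45 = -39)
W(C) = -39*C**2
N(b, G) = 3 + b + b**2 (N(b, G) = 3 + (b*b + b) = 3 + (b**2 + b) = 3 + (b + b**2) = 3 + b + b**2)
q = 3*I*sqrt(3166) (q = sqrt(-39*(-27)**2 - 63) = sqrt(-39*729 - 63) = sqrt(-28431 - 63) = sqrt(-28494) = 3*I*sqrt(3166) ≈ 168.8*I)
q - 6*N(-14, -9) = 3*I*sqrt(3166) - 6*(3 - 14 + (-14)**2) = 3*I*sqrt(3166) - 6*(3 - 14 + 196) = 3*I*sqrt(3166) - 6*185 = 3*I*sqrt(3166) - 1110 = -1110 + 3*I*sqrt(3166)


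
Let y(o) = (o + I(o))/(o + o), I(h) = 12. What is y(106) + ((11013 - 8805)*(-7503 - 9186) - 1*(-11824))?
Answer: -3904773669/106 ≈ -3.6838e+7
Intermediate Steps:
y(o) = (12 + o)/(2*o) (y(o) = (o + 12)/(o + o) = (12 + o)/((2*o)) = (12 + o)*(1/(2*o)) = (12 + o)/(2*o))
y(106) + ((11013 - 8805)*(-7503 - 9186) - 1*(-11824)) = (1/2)*(12 + 106)/106 + ((11013 - 8805)*(-7503 - 9186) - 1*(-11824)) = (1/2)*(1/106)*118 + (2208*(-16689) + 11824) = 59/106 + (-36849312 + 11824) = 59/106 - 36837488 = -3904773669/106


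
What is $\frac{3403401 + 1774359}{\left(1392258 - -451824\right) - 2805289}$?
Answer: $- \frac{5177760}{961207} \approx -5.3867$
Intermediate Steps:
$\frac{3403401 + 1774359}{\left(1392258 - -451824\right) - 2805289} = \frac{5177760}{\left(1392258 + 451824\right) - 2805289} = \frac{5177760}{1844082 - 2805289} = \frac{5177760}{-961207} = 5177760 \left(- \frac{1}{961207}\right) = - \frac{5177760}{961207}$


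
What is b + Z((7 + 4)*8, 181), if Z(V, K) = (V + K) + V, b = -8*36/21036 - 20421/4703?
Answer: 2907325278/8244359 ≈ 352.64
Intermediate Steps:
b = -35910885/8244359 (b = -288*1/21036 - 20421*1/4703 = -24/1753 - 20421/4703 = -35910885/8244359 ≈ -4.3558)
Z(V, K) = K + 2*V (Z(V, K) = (K + V) + V = K + 2*V)
b + Z((7 + 4)*8, 181) = -35910885/8244359 + (181 + 2*((7 + 4)*8)) = -35910885/8244359 + (181 + 2*(11*8)) = -35910885/8244359 + (181 + 2*88) = -35910885/8244359 + (181 + 176) = -35910885/8244359 + 357 = 2907325278/8244359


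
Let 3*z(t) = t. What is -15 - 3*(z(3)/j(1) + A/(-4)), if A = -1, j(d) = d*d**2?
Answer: -75/4 ≈ -18.750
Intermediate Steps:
j(d) = d**3
z(t) = t/3
-15 - 3*(z(3)/j(1) + A/(-4)) = -15 - 3*(((1/3)*3)/(1**3) - 1/(-4)) = -15 - 3*(1/1 - 1*(-1/4)) = -15 - 3*(1*1 + 1/4) = -15 - 3*(1 + 1/4) = -15 - 3*5/4 = -15 - 15/4 = -75/4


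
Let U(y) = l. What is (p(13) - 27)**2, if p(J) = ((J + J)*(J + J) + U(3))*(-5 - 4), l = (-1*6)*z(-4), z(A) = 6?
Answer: 33489369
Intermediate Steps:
l = -36 (l = -1*6*6 = -6*6 = -36)
U(y) = -36
p(J) = 324 - 36*J**2 (p(J) = ((J + J)*(J + J) - 36)*(-5 - 4) = ((2*J)*(2*J) - 36)*(-9) = (4*J**2 - 36)*(-9) = (-36 + 4*J**2)*(-9) = 324 - 36*J**2)
(p(13) - 27)**2 = ((324 - 36*13**2) - 27)**2 = ((324 - 36*169) - 27)**2 = ((324 - 6084) - 27)**2 = (-5760 - 27)**2 = (-5787)**2 = 33489369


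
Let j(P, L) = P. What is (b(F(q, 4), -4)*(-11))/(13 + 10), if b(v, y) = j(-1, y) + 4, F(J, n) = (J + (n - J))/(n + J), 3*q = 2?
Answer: -33/23 ≈ -1.4348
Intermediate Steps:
q = ⅔ (q = (⅓)*2 = ⅔ ≈ 0.66667)
F(J, n) = n/(J + n)
b(v, y) = 3 (b(v, y) = -1 + 4 = 3)
(b(F(q, 4), -4)*(-11))/(13 + 10) = (3*(-11))/(13 + 10) = -33/23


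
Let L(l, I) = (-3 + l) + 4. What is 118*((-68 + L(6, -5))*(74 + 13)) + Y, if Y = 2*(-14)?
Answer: -626254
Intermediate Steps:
L(l, I) = 1 + l
Y = -28
118*((-68 + L(6, -5))*(74 + 13)) + Y = 118*((-68 + (1 + 6))*(74 + 13)) - 28 = 118*((-68 + 7)*87) - 28 = 118*(-61*87) - 28 = 118*(-5307) - 28 = -626226 - 28 = -626254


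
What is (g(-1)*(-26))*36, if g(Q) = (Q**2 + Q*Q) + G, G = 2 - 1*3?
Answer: -936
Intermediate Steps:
G = -1 (G = 2 - 3 = -1)
g(Q) = -1 + 2*Q**2 (g(Q) = (Q**2 + Q*Q) - 1 = (Q**2 + Q**2) - 1 = 2*Q**2 - 1 = -1 + 2*Q**2)
(g(-1)*(-26))*36 = ((-1 + 2*(-1)**2)*(-26))*36 = ((-1 + 2*1)*(-26))*36 = ((-1 + 2)*(-26))*36 = (1*(-26))*36 = -26*36 = -936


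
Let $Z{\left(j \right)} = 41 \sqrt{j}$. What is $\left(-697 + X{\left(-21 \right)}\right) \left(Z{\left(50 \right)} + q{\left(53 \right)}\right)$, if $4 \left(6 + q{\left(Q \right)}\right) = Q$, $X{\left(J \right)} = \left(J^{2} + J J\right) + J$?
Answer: $1189 + 33620 \sqrt{2} \approx 48735.0$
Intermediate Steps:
$X{\left(J \right)} = J + 2 J^{2}$ ($X{\left(J \right)} = \left(J^{2} + J^{2}\right) + J = 2 J^{2} + J = J + 2 J^{2}$)
$q{\left(Q \right)} = -6 + \frac{Q}{4}$
$\left(-697 + X{\left(-21 \right)}\right) \left(Z{\left(50 \right)} + q{\left(53 \right)}\right) = \left(-697 - 21 \left(1 + 2 \left(-21\right)\right)\right) \left(41 \sqrt{50} + \left(-6 + \frac{1}{4} \cdot 53\right)\right) = \left(-697 - 21 \left(1 - 42\right)\right) \left(41 \cdot 5 \sqrt{2} + \left(-6 + \frac{53}{4}\right)\right) = \left(-697 - -861\right) \left(205 \sqrt{2} + \frac{29}{4}\right) = \left(-697 + 861\right) \left(\frac{29}{4} + 205 \sqrt{2}\right) = 164 \left(\frac{29}{4} + 205 \sqrt{2}\right) = 1189 + 33620 \sqrt{2}$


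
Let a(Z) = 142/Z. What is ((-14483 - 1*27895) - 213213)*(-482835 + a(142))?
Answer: 123408024894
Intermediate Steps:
((-14483 - 1*27895) - 213213)*(-482835 + a(142)) = ((-14483 - 1*27895) - 213213)*(-482835 + 142/142) = ((-14483 - 27895) - 213213)*(-482835 + 142*(1/142)) = (-42378 - 213213)*(-482835 + 1) = -255591*(-482834) = 123408024894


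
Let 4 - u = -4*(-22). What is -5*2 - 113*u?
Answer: 9482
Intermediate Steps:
u = -84 (u = 4 - (-4)*(-22) = 4 - 1*88 = 4 - 88 = -84)
-5*2 - 113*u = -5*2 - 113*(-84) = -10 + 9492 = 9482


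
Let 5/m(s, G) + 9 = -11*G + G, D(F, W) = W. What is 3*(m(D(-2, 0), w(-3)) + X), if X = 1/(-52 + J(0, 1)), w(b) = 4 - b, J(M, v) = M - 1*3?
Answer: -1062/4345 ≈ -0.24442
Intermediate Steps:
J(M, v) = -3 + M (J(M, v) = M - 3 = -3 + M)
m(s, G) = 5/(-9 - 10*G) (m(s, G) = 5/(-9 + (-11*G + G)) = 5/(-9 - 10*G))
X = -1/55 (X = 1/(-52 + (-3 + 0)) = 1/(-52 - 3) = 1/(-55) = -1/55 ≈ -0.018182)
3*(m(D(-2, 0), w(-3)) + X) = 3*(-5/(9 + 10*(4 - 1*(-3))) - 1/55) = 3*(-5/(9 + 10*(4 + 3)) - 1/55) = 3*(-5/(9 + 10*7) - 1/55) = 3*(-5/(9 + 70) - 1/55) = 3*(-5/79 - 1/55) = 3*(-354/4345) = -1062/4345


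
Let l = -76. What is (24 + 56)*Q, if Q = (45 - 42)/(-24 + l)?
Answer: -12/5 ≈ -2.4000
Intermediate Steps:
Q = -3/100 (Q = (45 - 42)/(-24 - 76) = 3/(-100) = 3*(-1/100) = -3/100 ≈ -0.030000)
(24 + 56)*Q = (24 + 56)*(-3/100) = 80*(-3/100) = -12/5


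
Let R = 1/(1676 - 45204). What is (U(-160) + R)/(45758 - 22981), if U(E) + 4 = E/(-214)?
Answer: -15147851/106083786392 ≈ -0.00014279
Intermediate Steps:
U(E) = -4 - E/214 (U(E) = -4 + E/(-214) = -4 + E*(-1/214) = -4 - E/214)
R = -1/43528 (R = 1/(-43528) = -1/43528 ≈ -2.2974e-5)
(U(-160) + R)/(45758 - 22981) = ((-4 - 1/214*(-160)) - 1/43528)/(45758 - 22981) = ((-4 + 80/107) - 1/43528)/22777 = (-348/107 - 1/43528)*(1/22777) = -15147851/4657496*1/22777 = -15147851/106083786392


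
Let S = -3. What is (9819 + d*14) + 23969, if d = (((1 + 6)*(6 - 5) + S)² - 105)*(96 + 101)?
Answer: -211674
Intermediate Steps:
d = -17533 (d = (((1 + 6)*(6 - 5) - 3)² - 105)*(96 + 101) = ((7*1 - 3)² - 105)*197 = ((7 - 3)² - 105)*197 = (4² - 105)*197 = (16 - 105)*197 = -89*197 = -17533)
(9819 + d*14) + 23969 = (9819 - 17533*14) + 23969 = (9819 - 245462) + 23969 = -235643 + 23969 = -211674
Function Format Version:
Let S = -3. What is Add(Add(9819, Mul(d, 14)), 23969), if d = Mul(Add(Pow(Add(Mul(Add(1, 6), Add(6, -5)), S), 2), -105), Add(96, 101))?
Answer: -211674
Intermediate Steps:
d = -17533 (d = Mul(Add(Pow(Add(Mul(Add(1, 6), Add(6, -5)), -3), 2), -105), Add(96, 101)) = Mul(Add(Pow(Add(Mul(7, 1), -3), 2), -105), 197) = Mul(Add(Pow(Add(7, -3), 2), -105), 197) = Mul(Add(Pow(4, 2), -105), 197) = Mul(Add(16, -105), 197) = Mul(-89, 197) = -17533)
Add(Add(9819, Mul(d, 14)), 23969) = Add(Add(9819, Mul(-17533, 14)), 23969) = Add(Add(9819, -245462), 23969) = Add(-235643, 23969) = -211674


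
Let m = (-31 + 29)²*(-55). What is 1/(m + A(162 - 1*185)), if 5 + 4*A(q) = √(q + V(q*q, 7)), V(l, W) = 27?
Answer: -4/883 ≈ -0.0045300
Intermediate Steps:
A(q) = -5/4 + √(27 + q)/4 (A(q) = -5/4 + √(q + 27)/4 = -5/4 + √(27 + q)/4)
m = -220 (m = (-2)²*(-55) = 4*(-55) = -220)
1/(m + A(162 - 1*185)) = 1/(-220 + (-5/4 + √(27 + (162 - 1*185))/4)) = 1/(-220 + (-5/4 + √(27 + (162 - 185))/4)) = 1/(-220 + (-5/4 + √(27 - 23)/4)) = 1/(-220 + (-5/4 + √4/4)) = 1/(-220 + (-5/4 + (¼)*2)) = 1/(-220 + (-5/4 + ½)) = 1/(-220 - ¾) = 1/(-883/4) = -4/883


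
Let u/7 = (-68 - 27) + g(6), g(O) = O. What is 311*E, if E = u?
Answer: -193753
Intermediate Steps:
u = -623 (u = 7*((-68 - 27) + 6) = 7*(-95 + 6) = 7*(-89) = -623)
E = -623
311*E = 311*(-623) = -193753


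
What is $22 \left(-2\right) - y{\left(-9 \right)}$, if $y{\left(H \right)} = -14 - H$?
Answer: $-39$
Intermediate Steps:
$22 \left(-2\right) - y{\left(-9 \right)} = 22 \left(-2\right) - \left(-14 - -9\right) = -44 - \left(-14 + 9\right) = -44 - -5 = -44 + 5 = -39$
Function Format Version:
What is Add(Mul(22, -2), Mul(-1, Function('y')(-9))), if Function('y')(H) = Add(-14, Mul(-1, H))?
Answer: -39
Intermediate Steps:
Add(Mul(22, -2), Mul(-1, Function('y')(-9))) = Add(Mul(22, -2), Mul(-1, Add(-14, Mul(-1, -9)))) = Add(-44, Mul(-1, Add(-14, 9))) = Add(-44, Mul(-1, -5)) = Add(-44, 5) = -39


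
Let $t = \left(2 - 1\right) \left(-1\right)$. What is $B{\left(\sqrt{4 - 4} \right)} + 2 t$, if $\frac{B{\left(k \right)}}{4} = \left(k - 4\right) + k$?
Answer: $-18$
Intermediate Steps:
$B{\left(k \right)} = -16 + 8 k$ ($B{\left(k \right)} = 4 \left(\left(k - 4\right) + k\right) = 4 \left(\left(-4 + k\right) + k\right) = 4 \left(-4 + 2 k\right) = -16 + 8 k$)
$t = -1$ ($t = 1 \left(-1\right) = -1$)
$B{\left(\sqrt{4 - 4} \right)} + 2 t = \left(-16 + 8 \sqrt{4 - 4}\right) + 2 \left(-1\right) = \left(-16 + 8 \sqrt{0}\right) - 2 = \left(-16 + 8 \cdot 0\right) - 2 = \left(-16 + 0\right) - 2 = -16 - 2 = -18$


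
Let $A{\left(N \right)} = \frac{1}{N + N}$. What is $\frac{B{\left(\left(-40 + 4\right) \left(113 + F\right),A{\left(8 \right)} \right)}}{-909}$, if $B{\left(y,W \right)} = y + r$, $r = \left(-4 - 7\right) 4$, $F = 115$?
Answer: $\frac{8252}{909} \approx 9.0781$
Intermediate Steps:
$A{\left(N \right)} = \frac{1}{2 N}$
$r = -44$ ($r = \left(-11\right) 4 = -44$)
$B{\left(y,W \right)} = -44 + y$ ($B{\left(y,W \right)} = y - 44 = -44 + y$)
$\frac{B{\left(\left(-40 + 4\right) \left(113 + F\right),A{\left(8 \right)} \right)}}{-909} = \frac{-44 + \left(-40 + 4\right) \left(113 + 115\right)}{-909} = \left(-44 - 8208\right) \left(- \frac{1}{909}\right) = \left(-8252\right) \left(- \frac{1}{909}\right) = \frac{8252}{909}$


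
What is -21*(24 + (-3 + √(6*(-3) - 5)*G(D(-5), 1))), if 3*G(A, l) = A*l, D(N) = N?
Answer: -441 + 35*I*√23 ≈ -441.0 + 167.85*I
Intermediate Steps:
G(A, l) = A*l/3 (G(A, l) = (A*l)/3 = A*l/3)
-21*(24 + (-3 + √(6*(-3) - 5)*G(D(-5), 1))) = -21*(24 + (-3 + √(6*(-3) - 5)*((⅓)*(-5)*1))) = -21*(24 + (-3 + √(-18 - 5)*(-5/3))) = -21*(24 + (-3 + √(-23)*(-5/3))) = -21*(24 + (-3 + (I*√23)*(-5/3))) = -21*(24 + (-3 - 5*I*√23/3)) = -21*(21 - 5*I*√23/3) = -441 + 35*I*√23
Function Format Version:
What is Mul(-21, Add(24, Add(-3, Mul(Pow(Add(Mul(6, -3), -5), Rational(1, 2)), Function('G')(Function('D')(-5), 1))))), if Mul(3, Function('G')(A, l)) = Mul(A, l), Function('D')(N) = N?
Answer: Add(-441, Mul(35, I, Pow(23, Rational(1, 2)))) ≈ Add(-441.00, Mul(167.85, I))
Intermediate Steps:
Function('G')(A, l) = Mul(Rational(1, 3), A, l) (Function('G')(A, l) = Mul(Rational(1, 3), Mul(A, l)) = Mul(Rational(1, 3), A, l))
Mul(-21, Add(24, Add(-3, Mul(Pow(Add(Mul(6, -3), -5), Rational(1, 2)), Function('G')(Function('D')(-5), 1))))) = Mul(-21, Add(24, Add(-3, Mul(Pow(Add(Mul(6, -3), -5), Rational(1, 2)), Mul(Rational(1, 3), -5, 1))))) = Mul(-21, Add(24, Add(-3, Mul(Pow(Add(-18, -5), Rational(1, 2)), Rational(-5, 3))))) = Mul(-21, Add(24, Add(-3, Mul(Pow(-23, Rational(1, 2)), Rational(-5, 3))))) = Mul(-21, Add(24, Add(-3, Mul(Mul(I, Pow(23, Rational(1, 2))), Rational(-5, 3))))) = Mul(-21, Add(24, Add(-3, Mul(Rational(-5, 3), I, Pow(23, Rational(1, 2)))))) = Mul(-21, Add(21, Mul(Rational(-5, 3), I, Pow(23, Rational(1, 2))))) = Add(-441, Mul(35, I, Pow(23, Rational(1, 2))))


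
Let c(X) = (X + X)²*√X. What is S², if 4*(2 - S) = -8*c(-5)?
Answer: -199996 + 800*I*√5 ≈ -2.0e+5 + 1788.9*I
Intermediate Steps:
c(X) = 4*X^(5/2) (c(X) = (2*X)²*√X = (4*X²)*√X = 4*X^(5/2))
S = 2 + 200*I*√5 (S = 2 - (-2)*4*(-5)^(5/2) = 2 - (-2)*4*(25*I*√5) = 2 - (-2)*100*I*√5 = 2 - (-200)*I*√5 = 2 + 200*I*√5 ≈ 2.0 + 447.21*I)
S² = (2 + 200*I*√5)²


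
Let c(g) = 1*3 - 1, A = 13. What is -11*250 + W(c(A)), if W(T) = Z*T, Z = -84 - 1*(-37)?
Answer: -2844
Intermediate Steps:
Z = -47 (Z = -84 + 37 = -47)
c(g) = 2 (c(g) = 3 - 1 = 2)
W(T) = -47*T
-11*250 + W(c(A)) = -11*250 - 47*2 = -2750 - 94 = -2844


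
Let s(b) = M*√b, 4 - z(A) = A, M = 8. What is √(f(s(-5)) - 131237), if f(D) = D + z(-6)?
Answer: √(-131227 + 8*I*√5) ≈ 0.025 + 362.25*I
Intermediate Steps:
z(A) = 4 - A
s(b) = 8*√b
f(D) = 10 + D (f(D) = D + (4 - 1*(-6)) = D + (4 + 6) = D + 10 = 10 + D)
√(f(s(-5)) - 131237) = √((10 + 8*√(-5)) - 131237) = √((10 + 8*(I*√5)) - 131237) = √((10 + 8*I*√5) - 131237) = √(-131227 + 8*I*√5)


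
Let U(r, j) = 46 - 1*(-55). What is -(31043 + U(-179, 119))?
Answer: -31144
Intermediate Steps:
U(r, j) = 101 (U(r, j) = 46 + 55 = 101)
-(31043 + U(-179, 119)) = -(31043 + 101) = -1*31144 = -31144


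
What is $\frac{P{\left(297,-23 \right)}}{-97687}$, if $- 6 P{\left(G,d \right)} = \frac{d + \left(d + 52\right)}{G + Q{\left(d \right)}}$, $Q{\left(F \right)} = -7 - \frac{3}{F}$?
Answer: $\frac{23}{651865351} \approx 3.5283 \cdot 10^{-8}$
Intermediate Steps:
$Q{\left(F \right)} = -7 - \frac{3}{F}$
$P{\left(G,d \right)} = - \frac{52 + 2 d}{6 \left(-7 + G - \frac{3}{d}\right)}$ ($P{\left(G,d \right)} = - \frac{\left(d + \left(d + 52\right)\right) \frac{1}{G - \left(7 + \frac{3}{d}\right)}}{6} = - \frac{\left(d + \left(52 + d\right)\right) \frac{1}{-7 + G - \frac{3}{d}}}{6} = - \frac{\left(52 + 2 d\right) \frac{1}{-7 + G - \frac{3}{d}}}{6} = - \frac{\frac{1}{-7 + G - \frac{3}{d}} \left(52 + 2 d\right)}{6} = - \frac{52 + 2 d}{6 \left(-7 + G - \frac{3}{d}\right)}$)
$\frac{P{\left(297,-23 \right)}}{-97687} = \frac{\frac{1}{3} \left(-23\right) \frac{1}{3 - 23 \left(7 - 297\right)} \left(26 - 23\right)}{-97687} = \frac{1}{3} \left(-23\right) \frac{1}{3 - 23 \left(7 - 297\right)} 3 \left(- \frac{1}{97687}\right) = \frac{1}{3} \left(-23\right) \frac{1}{3 - -6670} \cdot 3 \left(- \frac{1}{97687}\right) = \frac{1}{3} \left(-23\right) \frac{1}{3 + 6670} \cdot 3 \left(- \frac{1}{97687}\right) = \frac{1}{3} \left(-23\right) \frac{1}{6673} \cdot 3 \left(- \frac{1}{97687}\right) = \left(- \frac{23}{6673}\right) \left(- \frac{1}{97687}\right) = \frac{23}{651865351}$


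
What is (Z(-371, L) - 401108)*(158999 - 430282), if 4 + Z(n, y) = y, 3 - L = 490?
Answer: 108946981517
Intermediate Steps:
L = -487 (L = 3 - 1*490 = 3 - 490 = -487)
Z(n, y) = -4 + y
(Z(-371, L) - 401108)*(158999 - 430282) = ((-4 - 487) - 401108)*(158999 - 430282) = (-491 - 401108)*(-271283) = -401599*(-271283) = 108946981517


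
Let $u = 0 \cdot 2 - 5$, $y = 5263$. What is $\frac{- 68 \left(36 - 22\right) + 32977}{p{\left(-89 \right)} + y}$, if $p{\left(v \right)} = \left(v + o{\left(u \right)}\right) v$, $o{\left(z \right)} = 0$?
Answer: $\frac{32025}{13184} \approx 2.4291$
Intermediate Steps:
$u = -5$ ($u = 0 - 5 = -5$)
$p{\left(v \right)} = v^{2}$ ($p{\left(v \right)} = \left(v + 0\right) v = v v = v^{2}$)
$\frac{- 68 \left(36 - 22\right) + 32977}{p{\left(-89 \right)} + y} = \frac{- 68 \left(36 - 22\right) + 32977}{\left(-89\right)^{2} + 5263} = \frac{\left(-68\right) 14 + 32977}{7921 + 5263} = \frac{-952 + 32977}{13184} = 32025 \cdot \frac{1}{13184} = \frac{32025}{13184}$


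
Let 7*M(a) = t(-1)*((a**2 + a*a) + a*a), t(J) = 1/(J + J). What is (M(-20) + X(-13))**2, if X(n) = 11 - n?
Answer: 186624/49 ≈ 3808.7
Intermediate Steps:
t(J) = 1/(2*J)
M(a) = -3*a**2/14 (M(a) = (((1/2)/(-1))*((a**2 + a*a) + a*a))/7 = (((1/2)*(-1))*((a**2 + a**2) + a**2))/7 = (-(2*a**2 + a**2)/2)/7 = (-3*a**2/2)/7 = -3*a**2/14)
(M(-20) + X(-13))**2 = (-3/14*(-20)**2 + (11 - 1*(-13)))**2 = (-3/14*400 + (11 + 13))**2 = (-600/7 + 24)**2 = (-432/7)**2 = 186624/49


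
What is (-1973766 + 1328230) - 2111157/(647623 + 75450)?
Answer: -466771763285/723073 ≈ -6.4554e+5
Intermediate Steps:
(-1973766 + 1328230) - 2111157/(647623 + 75450) = -645536 - 2111157/723073 = -466771763285/723073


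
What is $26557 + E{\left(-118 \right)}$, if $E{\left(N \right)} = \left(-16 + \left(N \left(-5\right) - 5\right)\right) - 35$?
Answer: $27091$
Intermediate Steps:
$E{\left(N \right)} = -56 - 5 N$ ($E{\left(N \right)} = \left(-16 - \left(5 + 5 N\right)\right) - 35 = \left(-21 - 5 N\right) - 35 = -56 - 5 N$)
$26557 + E{\left(-118 \right)} = 26557 - -534 = 26557 + \left(-56 + 590\right) = 26557 + 534 = 27091$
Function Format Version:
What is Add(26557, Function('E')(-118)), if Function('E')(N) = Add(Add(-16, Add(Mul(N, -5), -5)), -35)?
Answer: 27091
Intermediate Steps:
Function('E')(N) = Add(-56, Mul(-5, N)) (Function('E')(N) = Add(Add(-16, Add(Mul(-5, N), -5)), -35) = Add(Add(-16, Add(-5, Mul(-5, N))), -35) = Add(Add(-21, Mul(-5, N)), -35) = Add(-56, Mul(-5, N)))
Add(26557, Function('E')(-118)) = Add(26557, Add(-56, Mul(-5, -118))) = Add(26557, Add(-56, 590)) = Add(26557, 534) = 27091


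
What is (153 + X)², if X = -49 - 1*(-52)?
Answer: 24336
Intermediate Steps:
X = 3 (X = -49 + 52 = 3)
(153 + X)² = (153 + 3)² = 156² = 24336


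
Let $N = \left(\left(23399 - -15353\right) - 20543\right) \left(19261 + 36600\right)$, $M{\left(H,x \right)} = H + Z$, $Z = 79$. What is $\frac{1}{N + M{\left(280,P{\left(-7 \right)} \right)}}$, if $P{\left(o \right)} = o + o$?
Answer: $\frac{1}{1017173308} \approx 9.8312 \cdot 10^{-10}$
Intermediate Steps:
$P{\left(o \right)} = 2 o$
$M{\left(H,x \right)} = 79 + H$ ($M{\left(H,x \right)} = H + 79 = 79 + H$)
$N = 1017172949$ ($N = \left(\left(23399 + 15353\right) - 20543\right) 55861 = \left(38752 - 20543\right) 55861 = 18209 \cdot 55861 = 1017172949$)
$\frac{1}{N + M{\left(280,P{\left(-7 \right)} \right)}} = \frac{1}{1017172949 + \left(79 + 280\right)} = \frac{1}{1017172949 + 359} = \frac{1}{1017173308}$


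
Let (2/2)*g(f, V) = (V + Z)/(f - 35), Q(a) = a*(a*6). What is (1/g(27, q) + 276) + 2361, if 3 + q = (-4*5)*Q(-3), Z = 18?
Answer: 2808413/1065 ≈ 2637.0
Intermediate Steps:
Q(a) = 6*a**2 (Q(a) = a*(6*a) = 6*a**2)
q = -1083 (q = -3 + (-4*5)*(6*(-3)**2) = -3 - 120*9 = -3 - 20*54 = -3 - 1080 = -1083)
g(f, V) = (18 + V)/(-35 + f) (g(f, V) = (V + 18)/(f - 35) = (18 + V)/(-35 + f))
(1/g(27, q) + 276) + 2361 = (1/((18 - 1083)/(-35 + 27)) + 276) + 2361 = (1/(-1065/(-8)) + 276) + 2361 = (1/(-1/8*(-1065)) + 276) + 2361 = (1/(1065/8) + 276) + 2361 = (8/1065 + 276) + 2361 = 293948/1065 + 2361 = 2808413/1065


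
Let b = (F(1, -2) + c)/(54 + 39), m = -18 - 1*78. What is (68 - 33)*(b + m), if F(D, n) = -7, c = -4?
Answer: -312865/93 ≈ -3364.1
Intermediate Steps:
m = -96 (m = -18 - 78 = -96)
b = -11/93 (b = (-7 - 4)/(54 + 39) = -11/93 ≈ -0.11828)
(68 - 33)*(b + m) = (68 - 33)*(-11/93 - 96) = 35*(-8939/93) = -312865/93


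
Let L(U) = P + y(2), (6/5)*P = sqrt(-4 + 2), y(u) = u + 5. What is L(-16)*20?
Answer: 140 + 50*I*sqrt(2)/3 ≈ 140.0 + 23.57*I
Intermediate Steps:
y(u) = 5 + u
P = 5*I*sqrt(2)/6 (P = 5*sqrt(-4 + 2)/6 = 5*sqrt(-2)/6 = 5*(I*sqrt(2))/6 = 5*I*sqrt(2)/6 ≈ 1.1785*I)
L(U) = 7 + 5*I*sqrt(2)/6 (L(U) = 5*I*sqrt(2)/6 + (5 + 2) = 5*I*sqrt(2)/6 + 7 = 7 + 5*I*sqrt(2)/6)
L(-16)*20 = (7 + 5*I*sqrt(2)/6)*20 = 140 + 50*I*sqrt(2)/3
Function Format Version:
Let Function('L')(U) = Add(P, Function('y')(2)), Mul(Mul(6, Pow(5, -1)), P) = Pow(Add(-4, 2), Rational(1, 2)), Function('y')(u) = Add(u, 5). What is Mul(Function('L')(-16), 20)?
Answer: Add(140, Mul(Rational(50, 3), I, Pow(2, Rational(1, 2)))) ≈ Add(140.00, Mul(23.570, I))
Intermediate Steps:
Function('y')(u) = Add(5, u)
P = Mul(Rational(5, 6), I, Pow(2, Rational(1, 2))) (P = Mul(Rational(5, 6), Pow(Add(-4, 2), Rational(1, 2))) = Mul(Rational(5, 6), Pow(-2, Rational(1, 2))) = Mul(Rational(5, 6), Mul(I, Pow(2, Rational(1, 2)))) = Mul(Rational(5, 6), I, Pow(2, Rational(1, 2))) ≈ Mul(1.1785, I))
Function('L')(U) = Add(7, Mul(Rational(5, 6), I, Pow(2, Rational(1, 2)))) (Function('L')(U) = Add(Mul(Rational(5, 6), I, Pow(2, Rational(1, 2))), Add(5, 2)) = Add(Mul(Rational(5, 6), I, Pow(2, Rational(1, 2))), 7) = Add(7, Mul(Rational(5, 6), I, Pow(2, Rational(1, 2)))))
Mul(Function('L')(-16), 20) = Mul(Add(7, Mul(Rational(5, 6), I, Pow(2, Rational(1, 2)))), 20) = Add(140, Mul(Rational(50, 3), I, Pow(2, Rational(1, 2))))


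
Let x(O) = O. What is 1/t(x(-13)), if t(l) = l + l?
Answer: -1/26 ≈ -0.038462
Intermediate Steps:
t(l) = 2*l
1/t(x(-13)) = 1/(2*(-13)) = 1/(-26) = -1/26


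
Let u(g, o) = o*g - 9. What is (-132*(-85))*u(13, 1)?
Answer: 44880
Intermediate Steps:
u(g, o) = -9 + g*o (u(g, o) = g*o - 9 = -9 + g*o)
(-132*(-85))*u(13, 1) = (-132*(-85))*(-9 + 13*1) = 11220*(-9 + 13) = 11220*4 = 44880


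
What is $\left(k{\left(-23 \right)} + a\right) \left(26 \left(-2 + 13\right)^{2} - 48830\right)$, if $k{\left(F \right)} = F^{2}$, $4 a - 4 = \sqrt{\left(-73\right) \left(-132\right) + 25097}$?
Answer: $-24212520 - 11421 \sqrt{34733} \approx -2.6341 \cdot 10^{7}$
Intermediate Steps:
$a = 1 + \frac{\sqrt{34733}}{4}$ ($a = 1 + \frac{\sqrt{\left(-73\right) \left(-132\right) + 25097}}{4} = 1 + \frac{\sqrt{9636 + 25097}}{4} = 1 + \frac{\sqrt{34733}}{4} \approx 47.592$)
$\left(k{\left(-23 \right)} + a\right) \left(26 \left(-2 + 13\right)^{2} - 48830\right) = \left(\left(-23\right)^{2} + \left(1 + \frac{\sqrt{34733}}{4}\right)\right) \left(26 \left(-2 + 13\right)^{2} - 48830\right) = \left(529 + \left(1 + \frac{\sqrt{34733}}{4}\right)\right) \left(26 \cdot 11^{2} - 48830\right) = \left(530 + \frac{\sqrt{34733}}{4}\right) \left(26 \cdot 121 - 48830\right) = \left(530 + \frac{\sqrt{34733}}{4}\right) \left(3146 - 48830\right) = \left(530 + \frac{\sqrt{34733}}{4}\right) \left(-45684\right) = -24212520 - 11421 \sqrt{34733}$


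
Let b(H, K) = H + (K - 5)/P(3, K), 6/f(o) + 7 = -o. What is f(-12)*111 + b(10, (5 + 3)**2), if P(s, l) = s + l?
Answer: 48267/335 ≈ 144.08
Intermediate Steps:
f(o) = 6/(-7 - o)
P(s, l) = l + s
b(H, K) = H + (-5 + K)/(3 + K) (b(H, K) = H + (K - 5)/(K + 3) = H + (-5 + K)/(3 + K))
f(-12)*111 + b(10, (5 + 3)**2) = -6/(7 - 12)*111 + (-5 + (5 + 3)**2 + 10*(3 + (5 + 3)**2))/(3 + (5 + 3)**2) = -6/(-5)*111 + (-5 + 8**2 + 10*(3 + 8**2))/(3 + 8**2) = -6*(-1/5)*111 + (-5 + 64 + 10*(3 + 64))/(3 + 64) = (6/5)*111 + (-5 + 64 + 10*67)/67 = 666/5 + (-5 + 64 + 670)/67 = 666/5 + (1/67)*729 = 666/5 + 729/67 = 48267/335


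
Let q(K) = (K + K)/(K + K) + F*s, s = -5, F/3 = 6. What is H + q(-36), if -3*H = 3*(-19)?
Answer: -70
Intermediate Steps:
H = 19 (H = -(-19) = -1/3*(-57) = 19)
F = 18 (F = 3*6 = 18)
q(K) = -89 (q(K) = (K + K)/(K + K) + 18*(-5) = (2*K)/((2*K)) - 90 = (2*K)*(1/(2*K)) - 90 = 1 - 90 = -89)
H + q(-36) = 19 - 89 = -70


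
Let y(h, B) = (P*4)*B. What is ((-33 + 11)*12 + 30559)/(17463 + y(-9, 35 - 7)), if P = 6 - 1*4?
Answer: 30295/17687 ≈ 1.7128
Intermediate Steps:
P = 2 (P = 6 - 4 = 2)
y(h, B) = 8*B (y(h, B) = (2*4)*B = 8*B)
((-33 + 11)*12 + 30559)/(17463 + y(-9, 35 - 7)) = ((-33 + 11)*12 + 30559)/(17463 + 8*(35 - 7)) = (-22*12 + 30559)/(17463 + 8*28) = (-264 + 30559)/(17463 + 224) = 30295/17687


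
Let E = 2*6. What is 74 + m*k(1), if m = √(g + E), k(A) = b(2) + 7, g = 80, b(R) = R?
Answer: 74 + 18*√23 ≈ 160.32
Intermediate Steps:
E = 12
k(A) = 9 (k(A) = 2 + 7 = 9)
m = 2*√23 (m = √(80 + 12) = √92 = 2*√23 ≈ 9.5917)
74 + m*k(1) = 74 + (2*√23)*9 = 74 + 18*√23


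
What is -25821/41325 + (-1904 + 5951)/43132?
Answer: -16604721/31270700 ≈ -0.53100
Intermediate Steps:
-25821/41325 + (-1904 + 5951)/43132 = -25821*1/41325 + 4047*(1/43132) = -453/725 + 4047/43132 = -16604721/31270700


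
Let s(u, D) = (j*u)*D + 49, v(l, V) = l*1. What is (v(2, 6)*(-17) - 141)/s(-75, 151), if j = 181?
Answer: 175/2049776 ≈ 8.5375e-5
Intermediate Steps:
v(l, V) = l
s(u, D) = 49 + 181*D*u (s(u, D) = (181*u)*D + 49 = 181*D*u + 49 = 49 + 181*D*u)
(v(2, 6)*(-17) - 141)/s(-75, 151) = (2*(-17) - 141)/(49 + 181*151*(-75)) = (-34 - 141)/(49 - 2049825) = -175/(-2049776) = -175*(-1/2049776) = 175/2049776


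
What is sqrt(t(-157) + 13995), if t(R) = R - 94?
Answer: 4*sqrt(859) ≈ 117.23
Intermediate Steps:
t(R) = -94 + R
sqrt(t(-157) + 13995) = sqrt((-94 - 157) + 13995) = sqrt(-251 + 13995) = sqrt(13744) = 4*sqrt(859)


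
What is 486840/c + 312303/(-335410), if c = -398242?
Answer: -8460681639/3928657330 ≈ -2.1536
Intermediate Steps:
486840/c + 312303/(-335410) = 486840/(-398242) + 312303/(-335410) = 486840*(-1/398242) + 312303*(-1/335410) = -243420/199121 - 312303/335410 = -8460681639/3928657330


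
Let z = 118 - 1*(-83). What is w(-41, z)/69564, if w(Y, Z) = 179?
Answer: 179/69564 ≈ 0.0025732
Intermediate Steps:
z = 201 (z = 118 + 83 = 201)
w(-41, z)/69564 = 179/69564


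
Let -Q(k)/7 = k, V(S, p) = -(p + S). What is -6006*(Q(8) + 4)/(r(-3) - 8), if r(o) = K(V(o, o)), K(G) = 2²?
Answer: -78078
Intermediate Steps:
V(S, p) = -S - p (V(S, p) = -(S + p) = -S - p)
K(G) = 4
Q(k) = -7*k
r(o) = 4
-6006*(Q(8) + 4)/(r(-3) - 8) = -6006*(-7*8 + 4)/(4 - 8) = -6006*(-56 + 4)/(-4) = -(-312312)*(-1)/4 = -6006*13 = -78078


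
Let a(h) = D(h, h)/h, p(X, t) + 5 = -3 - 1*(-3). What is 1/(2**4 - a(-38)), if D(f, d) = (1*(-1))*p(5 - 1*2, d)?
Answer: 38/613 ≈ 0.061990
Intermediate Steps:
p(X, t) = -5 (p(X, t) = -5 + (-3 - 1*(-3)) = -5 + (-3 + 3) = -5 + 0 = -5)
D(f, d) = 5 (D(f, d) = (1*(-1))*(-5) = -1*(-5) = 5)
a(h) = 5/h
1/(2**4 - a(-38)) = 1/(2**4 - 5/(-38)) = 1/(16 - 5*(-1)/38) = 1/(16 - 1*(-5/38)) = 1/(16 + 5/38) = 1/(613/38) = 38/613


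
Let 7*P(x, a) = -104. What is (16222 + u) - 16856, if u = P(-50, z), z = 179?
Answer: -4542/7 ≈ -648.86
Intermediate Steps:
P(x, a) = -104/7 (P(x, a) = (⅐)*(-104) = -104/7)
u = -104/7 ≈ -14.857
(16222 + u) - 16856 = (16222 - 104/7) - 16856 = 113450/7 - 16856 = -4542/7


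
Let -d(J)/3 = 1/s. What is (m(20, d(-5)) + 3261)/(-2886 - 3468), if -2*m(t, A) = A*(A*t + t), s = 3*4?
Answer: -8701/16944 ≈ -0.51352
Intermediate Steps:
s = 12
d(J) = -¼ (d(J) = -3/12 = -3*1/12 = -¼)
m(t, A) = -A*(t + A*t)/2 (m(t, A) = -A*(A*t + t)/2 = -A*(t + A*t)/2)
(m(20, d(-5)) + 3261)/(-2886 - 3468) = (-½*(-¼)*20*(1 - ¼) + 3261)/(-2886 - 3468) = (-½*(-¼)*20*¾ + 3261)/(-6354) = (15/8 + 3261)*(-1/6354) = (26103/8)*(-1/6354) = -8701/16944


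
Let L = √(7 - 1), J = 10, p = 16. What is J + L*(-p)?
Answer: 10 - 16*√6 ≈ -29.192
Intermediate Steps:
L = √6 ≈ 2.4495
J + L*(-p) = 10 + √6*(-1*16) = 10 + √6*(-16) = 10 - 16*√6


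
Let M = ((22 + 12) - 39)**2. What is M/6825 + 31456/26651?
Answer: 8614139/7275723 ≈ 1.1840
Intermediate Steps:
M = 25 (M = (34 - 39)**2 = (-5)**2 = 25)
M/6825 + 31456/26651 = 25/6825 + 31456/26651 = 25*(1/6825) + 31456*(1/26651) = 1/273 + 31456/26651 = 8614139/7275723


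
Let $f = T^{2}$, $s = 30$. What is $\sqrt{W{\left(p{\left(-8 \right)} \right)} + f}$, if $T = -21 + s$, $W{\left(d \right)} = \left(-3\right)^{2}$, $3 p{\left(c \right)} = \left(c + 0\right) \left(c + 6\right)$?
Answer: $3 \sqrt{10} \approx 9.4868$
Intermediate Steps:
$p{\left(c \right)} = \frac{c \left(6 + c\right)}{3}$ ($p{\left(c \right)} = \frac{\left(c + 0\right) \left(c + 6\right)}{3} = \frac{c \left(6 + c\right)}{3}$)
$W{\left(d \right)} = 9$
$T = 9$ ($T = -21 + 30 = 9$)
$f = 81$ ($f = 9^{2} = 81$)
$\sqrt{W{\left(p{\left(-8 \right)} \right)} + f} = \sqrt{9 + 81} = \sqrt{90} = 3 \sqrt{10}$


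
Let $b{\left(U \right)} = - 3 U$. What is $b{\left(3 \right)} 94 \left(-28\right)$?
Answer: $23688$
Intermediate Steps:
$b{\left(3 \right)} 94 \left(-28\right) = \left(-3\right) 3 \cdot 94 \left(-28\right) = \left(-9\right) 94 \left(-28\right) = \left(-846\right) \left(-28\right) = 23688$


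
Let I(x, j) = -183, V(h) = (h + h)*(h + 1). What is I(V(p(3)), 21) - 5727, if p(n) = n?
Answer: -5910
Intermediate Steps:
V(h) = 2*h*(1 + h) (V(h) = (2*h)*(1 + h) = 2*h*(1 + h))
I(V(p(3)), 21) - 5727 = -183 - 5727 = -5910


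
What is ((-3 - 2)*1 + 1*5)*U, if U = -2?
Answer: 0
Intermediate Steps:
((-3 - 2)*1 + 1*5)*U = ((-3 - 2)*1 + 1*5)*(-2) = (-5*1 + 5)*(-2) = (-5 + 5)*(-2) = 0*(-2) = 0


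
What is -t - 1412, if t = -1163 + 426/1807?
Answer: -450369/1807 ≈ -249.24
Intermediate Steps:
t = -2101115/1807 (t = -1163 + 426*(1/1807) = -1163 + 426/1807 = -2101115/1807 ≈ -1162.8)
-t - 1412 = -1*(-2101115/1807) - 1412 = 2101115/1807 - 1412 = -450369/1807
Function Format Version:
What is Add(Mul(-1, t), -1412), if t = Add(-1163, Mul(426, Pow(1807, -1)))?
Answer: Rational(-450369, 1807) ≈ -249.24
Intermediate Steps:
t = Rational(-2101115, 1807) (t = Add(-1163, Mul(426, Rational(1, 1807))) = Add(-1163, Rational(426, 1807)) = Rational(-2101115, 1807) ≈ -1162.8)
Add(Mul(-1, t), -1412) = Add(Mul(-1, Rational(-2101115, 1807)), -1412) = Add(Rational(2101115, 1807), -1412) = Rational(-450369, 1807)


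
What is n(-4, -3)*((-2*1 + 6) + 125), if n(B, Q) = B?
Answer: -516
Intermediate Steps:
n(-4, -3)*((-2*1 + 6) + 125) = -4*((-2*1 + 6) + 125) = -4*((-2 + 6) + 125) = -4*(4 + 125) = -4*129 = -516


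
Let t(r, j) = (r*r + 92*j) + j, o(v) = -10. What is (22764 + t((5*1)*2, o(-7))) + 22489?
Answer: 44423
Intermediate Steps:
t(r, j) = r² + 93*j (t(r, j) = (r² + 92*j) + j = r² + 93*j)
(22764 + t((5*1)*2, o(-7))) + 22489 = (22764 + (((5*1)*2)² + 93*(-10))) + 22489 = (22764 + ((5*2)² - 930)) + 22489 = (22764 + (10² - 930)) + 22489 = (22764 + (100 - 930)) + 22489 = (22764 - 830) + 22489 = 21934 + 22489 = 44423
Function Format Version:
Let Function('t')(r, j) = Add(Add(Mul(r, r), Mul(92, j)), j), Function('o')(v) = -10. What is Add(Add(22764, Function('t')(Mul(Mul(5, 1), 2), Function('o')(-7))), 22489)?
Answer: 44423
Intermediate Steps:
Function('t')(r, j) = Add(Pow(r, 2), Mul(93, j)) (Function('t')(r, j) = Add(Add(Pow(r, 2), Mul(92, j)), j) = Add(Pow(r, 2), Mul(93, j)))
Add(Add(22764, Function('t')(Mul(Mul(5, 1), 2), Function('o')(-7))), 22489) = Add(Add(22764, Add(Pow(Mul(Mul(5, 1), 2), 2), Mul(93, -10))), 22489) = Add(Add(22764, Add(Pow(Mul(5, 2), 2), -930)), 22489) = Add(Add(22764, Add(Pow(10, 2), -930)), 22489) = Add(Add(22764, Add(100, -930)), 22489) = Add(Add(22764, -830), 22489) = Add(21934, 22489) = 44423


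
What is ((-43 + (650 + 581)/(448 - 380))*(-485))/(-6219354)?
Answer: -821105/422916072 ≈ -0.0019415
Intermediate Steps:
((-43 + (650 + 581)/(448 - 380))*(-485))/(-6219354) = ((-43 + 1231/68)*(-485))*(-1/6219354) = -1693/68*(-485)*(-1/6219354) = (821105/68)*(-1/6219354) = -821105/422916072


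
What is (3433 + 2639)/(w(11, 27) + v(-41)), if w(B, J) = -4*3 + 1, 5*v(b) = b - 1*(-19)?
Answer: -2760/7 ≈ -394.29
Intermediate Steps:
v(b) = 19/5 + b/5 (v(b) = (b - 1*(-19))/5 = (b + 19)/5 = (19 + b)/5 = 19/5 + b/5)
w(B, J) = -11 (w(B, J) = -12 + 1 = -11)
(3433 + 2639)/(w(11, 27) + v(-41)) = (3433 + 2639)/(-11 + (19/5 + (⅕)*(-41))) = 6072/(-11 + (19/5 - 41/5)) = 6072/(-11 - 22/5) = 6072/(-77/5) = 6072*(-5/77) = -2760/7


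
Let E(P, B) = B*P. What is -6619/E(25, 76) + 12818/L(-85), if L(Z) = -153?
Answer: -1492171/17100 ≈ -87.261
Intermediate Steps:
-6619/E(25, 76) + 12818/L(-85) = -6619/(76*25) + 12818/(-153) = -6619/1900 + 12818*(-1/153) = -6619*1/1900 - 754/9 = -6619/1900 - 754/9 = -1492171/17100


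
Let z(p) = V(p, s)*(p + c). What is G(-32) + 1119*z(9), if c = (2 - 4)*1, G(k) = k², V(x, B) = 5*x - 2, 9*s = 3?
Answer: 337843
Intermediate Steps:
s = ⅓ (s = (⅑)*3 = ⅓ ≈ 0.33333)
V(x, B) = -2 + 5*x
c = -2 (c = -2*1 = -2)
z(p) = (-2 + p)*(-2 + 5*p) (z(p) = (-2 + 5*p)*(p - 2) = (-2 + 5*p)*(-2 + p) = (-2 + p)*(-2 + 5*p))
G(-32) + 1119*z(9) = (-32)² + 1119*((-2 + 9)*(-2 + 5*9)) = 1024 + 1119*(7*(-2 + 45)) = 1024 + 1119*(7*43) = 1024 + 1119*301 = 1024 + 336819 = 337843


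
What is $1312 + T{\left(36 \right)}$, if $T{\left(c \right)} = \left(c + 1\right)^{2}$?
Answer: $2681$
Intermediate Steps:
$T{\left(c \right)} = \left(1 + c\right)^{2}$
$1312 + T{\left(36 \right)} = 1312 + \left(1 + 36\right)^{2} = 1312 + 37^{2} = 1312 + 1369 = 2681$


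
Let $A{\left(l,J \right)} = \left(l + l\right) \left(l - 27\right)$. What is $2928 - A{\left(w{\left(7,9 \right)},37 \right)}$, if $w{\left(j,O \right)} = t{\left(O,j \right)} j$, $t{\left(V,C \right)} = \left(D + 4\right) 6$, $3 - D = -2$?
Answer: $-262428$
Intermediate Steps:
$D = 5$ ($D = 3 - -2 = 3 + 2 = 5$)
$t{\left(V,C \right)} = 54$ ($t{\left(V,C \right)} = \left(5 + 4\right) 6 = 9 \cdot 6 = 54$)
$w{\left(j,O \right)} = 54 j$
$A{\left(l,J \right)} = 2 l \left(-27 + l\right)$
$2928 - A{\left(w{\left(7,9 \right)},37 \right)} = 2928 - 2 \cdot 54 \cdot 7 \left(-27 + 54 \cdot 7\right) = 2928 - 2 \cdot 378 \left(-27 + 378\right) = 2928 - 2 \cdot 378 \cdot 351 = 2928 - 265356 = -262428$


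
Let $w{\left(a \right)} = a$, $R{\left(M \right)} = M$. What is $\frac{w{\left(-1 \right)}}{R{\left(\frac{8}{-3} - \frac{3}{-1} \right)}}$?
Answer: $-3$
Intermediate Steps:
$\frac{w{\left(-1 \right)}}{R{\left(\frac{8}{-3} - \frac{3}{-1} \right)}} = - \frac{1}{\frac{8}{-3} - \frac{3}{-1}} = - \frac{1}{8 \left(- \frac{1}{3}\right) - -3} = - \frac{1}{- \frac{8}{3} + 3} = - \frac{1}{\frac{1}{3}} = \left(-1\right) 3 = -3$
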